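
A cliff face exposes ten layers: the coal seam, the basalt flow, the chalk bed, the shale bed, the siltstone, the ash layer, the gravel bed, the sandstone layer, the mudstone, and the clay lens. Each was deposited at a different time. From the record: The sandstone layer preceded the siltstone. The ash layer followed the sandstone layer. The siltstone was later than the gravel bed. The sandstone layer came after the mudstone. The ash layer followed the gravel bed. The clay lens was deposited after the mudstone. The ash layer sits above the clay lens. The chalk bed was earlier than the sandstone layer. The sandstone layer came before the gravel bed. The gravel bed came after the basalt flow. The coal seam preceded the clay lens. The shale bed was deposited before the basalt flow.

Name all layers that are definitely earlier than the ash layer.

Directly stated before the ash layer: the clay lens, the gravel bed, and the sandstone layer.
The basalt flow reaches the ash layer via the basalt flow → the gravel bed → the ash layer.
The chalk bed reaches the ash layer via the chalk bed → the sandstone layer → the ash layer.
The coal seam reaches the ash layer via the coal seam → the clay lens → the ash layer.
Likewise the mudstone and the shale bed each reach the ash layer by chaining the stated constraints.
No chain forces the siltstone ahead of the ash layer.

the basalt flow, the chalk bed, the clay lens, the coal seam, the gravel bed, the mudstone, the sandstone layer, the shale bed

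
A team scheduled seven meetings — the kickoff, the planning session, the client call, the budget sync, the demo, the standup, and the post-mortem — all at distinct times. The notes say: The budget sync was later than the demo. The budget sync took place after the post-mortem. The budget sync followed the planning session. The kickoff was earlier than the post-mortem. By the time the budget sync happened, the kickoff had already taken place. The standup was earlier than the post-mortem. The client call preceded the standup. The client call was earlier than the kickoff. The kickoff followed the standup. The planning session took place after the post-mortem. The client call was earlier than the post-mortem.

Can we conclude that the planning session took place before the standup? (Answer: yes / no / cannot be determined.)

no

Tracing the constraints gives the standup → the post-mortem → the planning session, so the standup must come before the planning session.
That means the planning session cannot be before the standup.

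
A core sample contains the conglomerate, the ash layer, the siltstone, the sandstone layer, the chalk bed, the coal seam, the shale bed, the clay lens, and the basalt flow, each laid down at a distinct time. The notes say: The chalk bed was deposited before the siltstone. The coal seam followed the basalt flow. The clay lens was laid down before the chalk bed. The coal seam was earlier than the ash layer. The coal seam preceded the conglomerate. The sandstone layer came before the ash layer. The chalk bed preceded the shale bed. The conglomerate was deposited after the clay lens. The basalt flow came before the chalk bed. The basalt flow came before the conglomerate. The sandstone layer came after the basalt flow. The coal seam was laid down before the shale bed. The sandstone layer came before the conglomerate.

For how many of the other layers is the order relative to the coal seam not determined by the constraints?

Forced before the coal seam: the basalt flow; forced after the coal seam: the ash layer, the conglomerate, and the shale bed.
That leaves the chalk bed, the clay lens, the sandstone layer, and the siltstone with no forced order relative to the coal seam — 4.

4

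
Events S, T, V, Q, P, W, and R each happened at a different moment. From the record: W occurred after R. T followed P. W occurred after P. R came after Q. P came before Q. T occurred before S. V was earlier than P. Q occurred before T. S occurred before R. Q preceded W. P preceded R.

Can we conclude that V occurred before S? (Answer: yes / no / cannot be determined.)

Chain the constraints: V → P → T → S. Each link is directly stated, so V comes before S.

yes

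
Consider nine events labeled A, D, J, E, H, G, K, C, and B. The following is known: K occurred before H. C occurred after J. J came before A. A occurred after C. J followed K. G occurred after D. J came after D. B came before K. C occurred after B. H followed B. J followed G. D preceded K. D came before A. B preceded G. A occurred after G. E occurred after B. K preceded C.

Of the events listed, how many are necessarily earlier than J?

4

Directly stated before J: D, G, and K.
B reaches J via B → K → J.
No chain forces C (or any of the others) ahead of J.
That's B, D, G, and K — 4 in all.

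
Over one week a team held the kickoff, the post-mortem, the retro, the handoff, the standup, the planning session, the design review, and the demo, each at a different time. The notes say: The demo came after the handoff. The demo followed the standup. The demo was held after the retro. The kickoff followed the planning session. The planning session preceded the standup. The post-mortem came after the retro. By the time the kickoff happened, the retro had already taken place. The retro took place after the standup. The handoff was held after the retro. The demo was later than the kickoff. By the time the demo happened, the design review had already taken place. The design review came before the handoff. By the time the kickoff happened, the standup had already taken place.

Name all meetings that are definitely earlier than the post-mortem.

Directly stated before the post-mortem: the retro.
The planning session reaches the post-mortem via the planning session → the standup → the retro → the post-mortem.
The standup reaches the post-mortem via the standup → the retro → the post-mortem.
No chain forces the demo (or any of the others) ahead of the post-mortem.

the planning session, the retro, the standup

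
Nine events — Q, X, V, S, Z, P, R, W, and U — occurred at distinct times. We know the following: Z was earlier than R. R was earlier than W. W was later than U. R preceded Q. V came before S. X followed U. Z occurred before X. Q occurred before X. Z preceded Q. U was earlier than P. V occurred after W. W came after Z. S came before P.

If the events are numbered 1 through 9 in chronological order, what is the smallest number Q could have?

R and Z must both come before Q — 2 forced predecessors.
Nothing else is forced ahead of Q, so its earliest slot is position 2 + 1 = 3.

3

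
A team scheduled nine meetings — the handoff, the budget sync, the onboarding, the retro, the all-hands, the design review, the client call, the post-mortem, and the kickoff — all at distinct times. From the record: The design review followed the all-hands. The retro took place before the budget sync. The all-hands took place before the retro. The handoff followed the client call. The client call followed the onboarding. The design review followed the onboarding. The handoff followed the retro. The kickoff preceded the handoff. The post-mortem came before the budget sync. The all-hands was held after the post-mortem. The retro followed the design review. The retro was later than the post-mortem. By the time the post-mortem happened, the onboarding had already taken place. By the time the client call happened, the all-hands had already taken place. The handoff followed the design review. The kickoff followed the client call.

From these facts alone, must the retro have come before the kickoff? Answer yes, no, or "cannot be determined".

No chain of stated constraints runs from the retro to the kickoff, and none runs from the kickoff to the retro either.
So the relative order of the retro and the kickoff is not fixed by the given facts.

cannot be determined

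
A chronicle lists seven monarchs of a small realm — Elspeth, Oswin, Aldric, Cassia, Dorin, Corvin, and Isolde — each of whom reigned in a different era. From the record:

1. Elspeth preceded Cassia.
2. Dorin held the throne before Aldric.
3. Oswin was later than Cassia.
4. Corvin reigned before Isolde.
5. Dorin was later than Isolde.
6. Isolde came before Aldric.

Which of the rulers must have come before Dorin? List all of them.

Directly stated before Dorin: Isolde.
Corvin reaches Dorin via Corvin → Isolde → Dorin.

Corvin, Isolde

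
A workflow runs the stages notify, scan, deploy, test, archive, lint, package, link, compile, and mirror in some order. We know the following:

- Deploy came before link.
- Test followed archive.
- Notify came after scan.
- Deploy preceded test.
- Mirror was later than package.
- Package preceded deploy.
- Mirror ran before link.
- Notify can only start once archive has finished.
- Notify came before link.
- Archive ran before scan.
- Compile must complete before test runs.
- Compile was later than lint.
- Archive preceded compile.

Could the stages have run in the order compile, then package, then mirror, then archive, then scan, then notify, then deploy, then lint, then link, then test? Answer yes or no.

no

The constraints require archive before compile, but in the proposed sequence compile appears ahead of archive. That one violation is enough.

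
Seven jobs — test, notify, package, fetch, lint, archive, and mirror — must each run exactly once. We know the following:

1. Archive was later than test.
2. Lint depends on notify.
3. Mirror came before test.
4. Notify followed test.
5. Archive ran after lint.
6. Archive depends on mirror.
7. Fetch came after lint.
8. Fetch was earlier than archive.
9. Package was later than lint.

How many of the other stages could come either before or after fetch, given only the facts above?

Forced before fetch: lint, mirror, notify, and test; forced after fetch: archive.
That leaves package with no forced order relative to fetch — 1.

1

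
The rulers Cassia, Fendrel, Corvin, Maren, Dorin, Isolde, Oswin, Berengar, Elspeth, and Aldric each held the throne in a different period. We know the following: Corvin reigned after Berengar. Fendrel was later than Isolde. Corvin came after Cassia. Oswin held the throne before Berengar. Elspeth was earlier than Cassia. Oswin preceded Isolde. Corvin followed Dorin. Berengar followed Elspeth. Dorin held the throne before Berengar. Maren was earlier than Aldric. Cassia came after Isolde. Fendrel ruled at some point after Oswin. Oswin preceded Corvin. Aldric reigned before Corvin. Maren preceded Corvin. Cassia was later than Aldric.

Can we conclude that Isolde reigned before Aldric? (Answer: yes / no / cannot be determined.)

cannot be determined

No chain of stated constraints runs from Isolde to Aldric, and none runs from Aldric to Isolde either.
So the relative order of Isolde and Aldric is not fixed by the given facts.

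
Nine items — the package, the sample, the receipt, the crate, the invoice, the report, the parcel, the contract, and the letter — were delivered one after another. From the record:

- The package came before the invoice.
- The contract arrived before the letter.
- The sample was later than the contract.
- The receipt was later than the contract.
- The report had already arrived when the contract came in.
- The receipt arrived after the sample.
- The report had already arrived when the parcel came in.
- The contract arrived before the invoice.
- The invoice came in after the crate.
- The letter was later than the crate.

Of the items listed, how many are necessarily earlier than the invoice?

4

Directly stated before the invoice: the contract, the crate, and the package.
The report reaches the invoice via the report → the contract → the invoice.
No chain forces the sample (or any of the others) ahead of the invoice.
That's the contract, the crate, the package, and the report — 4 in all.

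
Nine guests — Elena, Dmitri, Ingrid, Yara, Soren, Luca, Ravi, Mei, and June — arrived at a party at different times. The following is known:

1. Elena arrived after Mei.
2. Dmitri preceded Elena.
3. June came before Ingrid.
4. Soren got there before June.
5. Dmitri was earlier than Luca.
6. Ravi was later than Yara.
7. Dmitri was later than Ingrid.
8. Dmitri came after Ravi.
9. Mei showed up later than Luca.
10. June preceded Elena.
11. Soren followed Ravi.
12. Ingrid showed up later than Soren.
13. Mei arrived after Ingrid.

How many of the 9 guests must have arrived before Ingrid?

4

Directly stated before Ingrid: June and Soren.
Ravi reaches Ingrid via Ravi → Soren → Ingrid.
Yara reaches Ingrid via Yara → Ravi → Soren → Ingrid.
No chain forces Luca (or any of the others) ahead of Ingrid.
That's June, Ravi, Soren, and Yara — 4 in all.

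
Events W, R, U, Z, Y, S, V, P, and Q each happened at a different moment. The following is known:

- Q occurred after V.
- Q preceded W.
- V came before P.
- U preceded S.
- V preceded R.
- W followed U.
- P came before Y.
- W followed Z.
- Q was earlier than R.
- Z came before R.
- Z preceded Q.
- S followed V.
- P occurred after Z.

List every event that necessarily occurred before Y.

Directly stated before Y: P.
V reaches Y via V → P → Y.
Z reaches Y via Z → P → Y.

P, V, Z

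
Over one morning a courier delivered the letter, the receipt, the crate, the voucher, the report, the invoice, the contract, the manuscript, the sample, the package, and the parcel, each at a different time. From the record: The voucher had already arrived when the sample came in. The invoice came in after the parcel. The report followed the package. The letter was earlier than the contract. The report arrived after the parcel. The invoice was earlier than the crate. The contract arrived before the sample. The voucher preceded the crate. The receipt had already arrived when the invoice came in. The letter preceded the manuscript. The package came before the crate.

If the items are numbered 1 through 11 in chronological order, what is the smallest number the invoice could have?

The parcel and the receipt must both come before the invoice — 2 forced predecessors.
Nothing else is forced ahead of the invoice, so its earliest slot is position 2 + 1 = 3.

3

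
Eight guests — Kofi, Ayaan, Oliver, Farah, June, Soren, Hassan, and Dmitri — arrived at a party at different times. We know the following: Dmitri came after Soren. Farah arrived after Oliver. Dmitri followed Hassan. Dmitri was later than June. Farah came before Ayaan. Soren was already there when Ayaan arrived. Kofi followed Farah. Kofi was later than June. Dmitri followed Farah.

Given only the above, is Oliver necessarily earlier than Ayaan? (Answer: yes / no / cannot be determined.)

Chain the constraints: Oliver → Farah → Ayaan. Each link is directly stated, so Oliver comes before Ayaan.

yes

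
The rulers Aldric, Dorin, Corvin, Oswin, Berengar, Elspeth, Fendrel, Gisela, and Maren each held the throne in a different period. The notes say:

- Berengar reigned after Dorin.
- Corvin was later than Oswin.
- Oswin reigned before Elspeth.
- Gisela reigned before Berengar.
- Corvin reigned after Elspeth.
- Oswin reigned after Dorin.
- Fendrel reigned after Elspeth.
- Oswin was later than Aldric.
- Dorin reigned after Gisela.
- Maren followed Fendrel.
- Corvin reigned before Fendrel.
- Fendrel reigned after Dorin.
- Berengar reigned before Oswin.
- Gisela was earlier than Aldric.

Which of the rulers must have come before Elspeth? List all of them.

Aldric, Berengar, Dorin, Gisela, Oswin

Directly stated before Elspeth: Oswin.
Aldric reaches Elspeth via Aldric → Oswin → Elspeth.
Berengar reaches Elspeth via Berengar → Oswin → Elspeth.
Dorin reaches Elspeth via Dorin → Oswin → Elspeth.
Likewise Gisela reaches Elspeth by chaining the stated constraints.
No chain forces Corvin (or any of the others) ahead of Elspeth.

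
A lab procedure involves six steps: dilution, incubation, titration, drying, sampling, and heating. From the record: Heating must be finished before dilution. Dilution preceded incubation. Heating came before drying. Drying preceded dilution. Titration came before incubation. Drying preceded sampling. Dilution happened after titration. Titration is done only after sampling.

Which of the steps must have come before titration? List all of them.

Directly stated before titration: sampling.
Drying reaches titration via drying → sampling → titration.
Heating reaches titration via heating → drying → sampling → titration.
No chain forces incubation (or any of the others) ahead of titration.

drying, heating, sampling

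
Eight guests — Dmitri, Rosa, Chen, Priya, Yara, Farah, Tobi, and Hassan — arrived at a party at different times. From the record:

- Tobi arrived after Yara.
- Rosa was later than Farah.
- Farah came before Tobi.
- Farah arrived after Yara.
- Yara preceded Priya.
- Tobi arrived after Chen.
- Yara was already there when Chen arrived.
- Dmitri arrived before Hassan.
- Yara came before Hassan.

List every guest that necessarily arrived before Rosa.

Directly stated before Rosa: Farah.
Yara reaches Rosa via Yara → Farah → Rosa.

Farah, Yara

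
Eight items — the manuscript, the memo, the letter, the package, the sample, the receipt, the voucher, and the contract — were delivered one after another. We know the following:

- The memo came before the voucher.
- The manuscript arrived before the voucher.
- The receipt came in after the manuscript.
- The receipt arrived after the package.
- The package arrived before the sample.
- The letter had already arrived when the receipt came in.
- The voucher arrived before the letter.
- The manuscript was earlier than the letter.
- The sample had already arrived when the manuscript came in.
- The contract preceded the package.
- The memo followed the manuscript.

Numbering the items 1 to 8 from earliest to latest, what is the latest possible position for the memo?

The memo must come before the letter, the receipt, and the voucher — 3 items forced after it.
Everything else can be placed before the memo in some valid order, so the memo can sit as late as position 8 − 3 = 5.

5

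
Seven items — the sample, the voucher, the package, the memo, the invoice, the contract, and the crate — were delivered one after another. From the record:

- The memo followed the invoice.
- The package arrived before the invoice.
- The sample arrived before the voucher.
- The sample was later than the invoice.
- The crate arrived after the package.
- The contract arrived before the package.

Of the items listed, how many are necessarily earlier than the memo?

Directly stated before the memo: the invoice.
The contract reaches the memo via the contract → the package → the invoice → the memo.
The package reaches the memo via the package → the invoice → the memo.
No chain forces the crate (or any of the others) ahead of the memo.
That's the contract, the invoice, and the package — 3 in all.

3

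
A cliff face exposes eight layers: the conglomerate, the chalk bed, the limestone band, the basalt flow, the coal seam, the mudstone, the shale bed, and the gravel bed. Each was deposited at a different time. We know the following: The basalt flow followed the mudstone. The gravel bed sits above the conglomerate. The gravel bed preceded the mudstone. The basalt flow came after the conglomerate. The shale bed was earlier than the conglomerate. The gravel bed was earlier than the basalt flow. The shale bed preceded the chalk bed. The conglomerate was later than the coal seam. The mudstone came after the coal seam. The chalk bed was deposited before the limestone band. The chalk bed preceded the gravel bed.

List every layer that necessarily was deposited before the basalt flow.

Directly stated before the basalt flow: the conglomerate, the gravel bed, and the mudstone.
The chalk bed reaches the basalt flow via the chalk bed → the gravel bed → the basalt flow.
The coal seam reaches the basalt flow via the coal seam → the mudstone → the basalt flow.
The shale bed reaches the basalt flow via the shale bed → the conglomerate → the basalt flow.

the chalk bed, the coal seam, the conglomerate, the gravel bed, the mudstone, the shale bed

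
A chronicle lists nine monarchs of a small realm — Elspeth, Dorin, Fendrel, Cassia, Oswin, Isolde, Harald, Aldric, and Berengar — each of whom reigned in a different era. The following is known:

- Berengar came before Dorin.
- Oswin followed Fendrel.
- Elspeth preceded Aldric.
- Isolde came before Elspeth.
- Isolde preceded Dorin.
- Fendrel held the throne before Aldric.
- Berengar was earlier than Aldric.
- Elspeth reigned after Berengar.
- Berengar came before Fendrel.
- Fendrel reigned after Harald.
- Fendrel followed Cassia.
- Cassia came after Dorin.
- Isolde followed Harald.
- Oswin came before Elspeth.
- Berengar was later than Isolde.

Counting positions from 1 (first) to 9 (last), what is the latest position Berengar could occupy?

3

Berengar must come before Aldric, Cassia, Dorin, Elspeth, Fendrel, and Oswin — 6 rulers forced after them.
Everything else can be placed before Berengar in some valid order, so Berengar can sit as late as position 9 − 6 = 3.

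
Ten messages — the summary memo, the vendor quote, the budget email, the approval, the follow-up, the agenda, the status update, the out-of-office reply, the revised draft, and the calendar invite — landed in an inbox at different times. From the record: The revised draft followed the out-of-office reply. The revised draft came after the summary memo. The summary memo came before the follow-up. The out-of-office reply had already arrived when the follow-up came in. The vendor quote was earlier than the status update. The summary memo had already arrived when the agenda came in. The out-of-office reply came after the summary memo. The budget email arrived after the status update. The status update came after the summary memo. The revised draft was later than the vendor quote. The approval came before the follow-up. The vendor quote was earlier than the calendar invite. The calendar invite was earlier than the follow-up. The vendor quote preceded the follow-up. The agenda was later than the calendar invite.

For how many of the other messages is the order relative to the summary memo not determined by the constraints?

3

Forced after the summary memo: the agenda, the budget email, the follow-up, the out-of-office reply, the revised draft, and the status update.
That leaves the approval, the calendar invite, and the vendor quote with no forced order relative to the summary memo — 3.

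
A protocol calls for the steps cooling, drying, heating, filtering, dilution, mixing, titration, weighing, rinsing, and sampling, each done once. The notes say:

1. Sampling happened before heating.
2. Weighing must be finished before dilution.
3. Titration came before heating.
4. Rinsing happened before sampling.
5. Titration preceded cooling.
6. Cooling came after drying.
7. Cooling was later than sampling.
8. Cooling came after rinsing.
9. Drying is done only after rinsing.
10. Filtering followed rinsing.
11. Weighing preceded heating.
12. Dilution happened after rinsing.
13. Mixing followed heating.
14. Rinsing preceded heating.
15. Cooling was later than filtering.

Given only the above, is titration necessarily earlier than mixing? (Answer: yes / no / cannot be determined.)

yes

Chain the constraints: titration → heating → mixing. Each link is directly stated, so titration comes before mixing.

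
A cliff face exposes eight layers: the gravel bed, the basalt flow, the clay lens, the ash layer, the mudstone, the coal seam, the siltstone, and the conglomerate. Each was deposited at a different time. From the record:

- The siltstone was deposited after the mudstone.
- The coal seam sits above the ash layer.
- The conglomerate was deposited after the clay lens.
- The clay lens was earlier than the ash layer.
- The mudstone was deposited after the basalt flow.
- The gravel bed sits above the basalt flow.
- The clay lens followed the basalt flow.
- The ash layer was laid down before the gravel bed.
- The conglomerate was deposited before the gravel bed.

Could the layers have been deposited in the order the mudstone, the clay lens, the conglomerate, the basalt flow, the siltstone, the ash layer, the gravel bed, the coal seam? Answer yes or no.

The constraints require the basalt flow before the mudstone, but in the proposed sequence the mudstone appears ahead of the basalt flow. That one violation is enough.

no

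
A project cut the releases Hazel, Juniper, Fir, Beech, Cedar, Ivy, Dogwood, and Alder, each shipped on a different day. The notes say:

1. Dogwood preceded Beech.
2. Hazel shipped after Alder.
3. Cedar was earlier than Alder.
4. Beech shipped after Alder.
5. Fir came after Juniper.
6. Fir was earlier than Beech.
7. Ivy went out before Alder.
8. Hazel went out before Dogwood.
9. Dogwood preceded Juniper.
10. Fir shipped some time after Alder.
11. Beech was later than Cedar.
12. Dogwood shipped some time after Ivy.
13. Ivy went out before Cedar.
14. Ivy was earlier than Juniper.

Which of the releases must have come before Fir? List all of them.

Directly stated before Fir: Alder and Juniper.
Cedar reaches Fir via Cedar → Alder → Fir.
Dogwood reaches Fir via Dogwood → Juniper → Fir.
Hazel reaches Fir via Hazel → Dogwood → Juniper → Fir.
Likewise Ivy reaches Fir by chaining the stated constraints.
No chain forces Beech ahead of Fir.

Alder, Cedar, Dogwood, Hazel, Ivy, Juniper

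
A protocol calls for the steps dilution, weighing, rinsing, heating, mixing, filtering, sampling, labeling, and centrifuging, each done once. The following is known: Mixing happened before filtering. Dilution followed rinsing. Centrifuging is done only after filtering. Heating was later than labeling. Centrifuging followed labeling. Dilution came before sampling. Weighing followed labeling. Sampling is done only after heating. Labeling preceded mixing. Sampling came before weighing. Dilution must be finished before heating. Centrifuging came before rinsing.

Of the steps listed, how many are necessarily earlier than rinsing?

4

Directly stated before rinsing: centrifuging.
Filtering reaches rinsing via filtering → centrifuging → rinsing.
Labeling reaches rinsing via labeling → centrifuging → rinsing.
Mixing reaches rinsing via mixing → filtering → centrifuging → rinsing.
No chain forces weighing (or any of the others) ahead of rinsing.
That's centrifuging, filtering, labeling, and mixing — 4 in all.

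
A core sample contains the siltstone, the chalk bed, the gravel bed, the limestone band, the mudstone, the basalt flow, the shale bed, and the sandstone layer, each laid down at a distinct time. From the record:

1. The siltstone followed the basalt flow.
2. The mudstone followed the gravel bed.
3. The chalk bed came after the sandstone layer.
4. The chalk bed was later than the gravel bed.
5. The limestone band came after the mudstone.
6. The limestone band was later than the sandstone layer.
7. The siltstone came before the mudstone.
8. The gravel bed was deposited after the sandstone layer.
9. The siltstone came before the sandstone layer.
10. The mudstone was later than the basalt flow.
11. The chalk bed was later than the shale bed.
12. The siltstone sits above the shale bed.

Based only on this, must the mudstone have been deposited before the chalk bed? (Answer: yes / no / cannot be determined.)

cannot be determined

No chain of stated constraints runs from the mudstone to the chalk bed, and none runs from the chalk bed to the mudstone either.
So the relative order of the mudstone and the chalk bed is not fixed by the given facts.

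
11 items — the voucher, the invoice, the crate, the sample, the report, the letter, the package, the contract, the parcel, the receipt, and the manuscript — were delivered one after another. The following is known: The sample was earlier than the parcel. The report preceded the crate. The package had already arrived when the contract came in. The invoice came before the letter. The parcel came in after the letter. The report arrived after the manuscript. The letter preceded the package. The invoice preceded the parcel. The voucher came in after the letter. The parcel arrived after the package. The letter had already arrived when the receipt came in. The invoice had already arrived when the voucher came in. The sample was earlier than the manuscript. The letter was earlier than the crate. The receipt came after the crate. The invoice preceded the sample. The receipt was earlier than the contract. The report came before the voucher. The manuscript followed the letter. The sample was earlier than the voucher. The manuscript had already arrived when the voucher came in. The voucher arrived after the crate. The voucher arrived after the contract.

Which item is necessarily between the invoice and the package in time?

Tracing the constraints gives the invoice → the letter → the package, so the letter sits after the invoice and before the package.
No other item is forced both after the invoice and before the package.

the letter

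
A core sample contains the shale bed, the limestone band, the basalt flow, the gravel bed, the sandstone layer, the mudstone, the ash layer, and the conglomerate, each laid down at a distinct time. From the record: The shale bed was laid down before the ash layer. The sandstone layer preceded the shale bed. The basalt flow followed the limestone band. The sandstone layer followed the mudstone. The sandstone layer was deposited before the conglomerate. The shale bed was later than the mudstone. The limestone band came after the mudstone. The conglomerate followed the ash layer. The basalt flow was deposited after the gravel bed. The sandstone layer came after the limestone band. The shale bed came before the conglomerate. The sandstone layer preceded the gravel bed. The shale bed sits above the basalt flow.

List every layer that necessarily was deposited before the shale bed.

Directly stated before the shale bed: the basalt flow, the mudstone, and the sandstone layer.
The gravel bed reaches the shale bed via the gravel bed → the basalt flow → the shale bed.
The limestone band reaches the shale bed via the limestone band → the basalt flow → the shale bed.
No chain forces the ash layer (or any of the others) ahead of the shale bed.

the basalt flow, the gravel bed, the limestone band, the mudstone, the sandstone layer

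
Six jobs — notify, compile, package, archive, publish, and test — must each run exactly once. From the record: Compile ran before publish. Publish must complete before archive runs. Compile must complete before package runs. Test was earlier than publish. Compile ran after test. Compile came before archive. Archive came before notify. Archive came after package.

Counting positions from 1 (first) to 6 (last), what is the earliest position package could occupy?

3

Compile and test must both come before package — 2 forced predecessors.
Nothing else is forced ahead of package, so its earliest slot is position 2 + 1 = 3.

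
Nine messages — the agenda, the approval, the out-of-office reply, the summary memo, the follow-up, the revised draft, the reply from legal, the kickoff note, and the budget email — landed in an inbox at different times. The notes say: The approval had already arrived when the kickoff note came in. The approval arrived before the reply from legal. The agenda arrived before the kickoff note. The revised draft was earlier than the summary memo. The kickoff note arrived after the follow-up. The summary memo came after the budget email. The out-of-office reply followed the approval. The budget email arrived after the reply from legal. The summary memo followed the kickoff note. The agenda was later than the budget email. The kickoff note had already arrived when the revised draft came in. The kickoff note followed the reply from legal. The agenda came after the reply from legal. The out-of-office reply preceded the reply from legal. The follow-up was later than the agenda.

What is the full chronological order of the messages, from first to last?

The constraints fix every adjacent pair, so only one ordering works:
the approval → the out-of-office reply → the reply from legal → the budget email → the agenda → the follow-up → the kickoff note → the revised draft → the summary memo.

the approval, the out-of-office reply, the reply from legal, the budget email, the agenda, the follow-up, the kickoff note, the revised draft, the summary memo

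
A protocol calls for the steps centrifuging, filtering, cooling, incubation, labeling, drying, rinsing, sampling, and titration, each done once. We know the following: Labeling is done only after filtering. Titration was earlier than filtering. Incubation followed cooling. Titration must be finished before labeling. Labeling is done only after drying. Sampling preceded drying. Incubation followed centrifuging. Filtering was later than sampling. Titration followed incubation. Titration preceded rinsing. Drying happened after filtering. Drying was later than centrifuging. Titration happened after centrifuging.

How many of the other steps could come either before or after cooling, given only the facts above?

Forced after cooling: drying, filtering, incubation, labeling, rinsing, and titration.
That leaves centrifuging and sampling with no forced order relative to cooling — 2.

2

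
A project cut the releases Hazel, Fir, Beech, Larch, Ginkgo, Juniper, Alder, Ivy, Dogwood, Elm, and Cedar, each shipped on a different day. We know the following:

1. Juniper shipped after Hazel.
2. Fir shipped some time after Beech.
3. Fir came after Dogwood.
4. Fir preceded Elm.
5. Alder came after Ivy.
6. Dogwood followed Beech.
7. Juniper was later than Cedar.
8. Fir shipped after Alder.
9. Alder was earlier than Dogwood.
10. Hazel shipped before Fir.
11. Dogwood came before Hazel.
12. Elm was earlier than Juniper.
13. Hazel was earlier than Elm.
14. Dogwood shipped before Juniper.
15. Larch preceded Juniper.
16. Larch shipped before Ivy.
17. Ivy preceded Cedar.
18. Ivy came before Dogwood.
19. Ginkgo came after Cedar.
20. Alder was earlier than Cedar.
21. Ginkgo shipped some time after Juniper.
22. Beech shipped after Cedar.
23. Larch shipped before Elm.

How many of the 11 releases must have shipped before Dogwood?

Directly stated before Dogwood: Alder, Beech, and Ivy.
Cedar reaches Dogwood via Cedar → Beech → Dogwood.
Larch reaches Dogwood via Larch → Ivy → Dogwood.
No chain forces Elm (or any of the others) ahead of Dogwood.
That's Alder, Beech, Cedar, Ivy, and Larch — 5 in all.

5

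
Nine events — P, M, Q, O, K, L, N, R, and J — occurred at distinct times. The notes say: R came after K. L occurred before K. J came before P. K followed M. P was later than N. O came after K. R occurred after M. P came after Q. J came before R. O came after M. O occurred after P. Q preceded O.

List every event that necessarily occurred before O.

J, K, L, M, N, P, Q

Directly stated before O: K, M, P, and Q.
J reaches O via J → P → O.
L reaches O via L → K → O.
N reaches O via N → P → O.
No chain forces R ahead of O.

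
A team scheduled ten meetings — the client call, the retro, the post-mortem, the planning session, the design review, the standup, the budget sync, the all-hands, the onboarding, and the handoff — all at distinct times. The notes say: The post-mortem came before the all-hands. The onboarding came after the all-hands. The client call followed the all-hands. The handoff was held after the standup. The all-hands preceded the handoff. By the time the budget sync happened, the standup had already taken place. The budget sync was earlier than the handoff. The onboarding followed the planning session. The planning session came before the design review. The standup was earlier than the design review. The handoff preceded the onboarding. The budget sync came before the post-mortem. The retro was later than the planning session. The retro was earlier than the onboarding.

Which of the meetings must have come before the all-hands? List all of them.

Directly stated before the all-hands: the post-mortem.
The budget sync reaches the all-hands via the budget sync → the post-mortem → the all-hands.
The standup reaches the all-hands via the standup → the budget sync → the post-mortem → the all-hands.

the budget sync, the post-mortem, the standup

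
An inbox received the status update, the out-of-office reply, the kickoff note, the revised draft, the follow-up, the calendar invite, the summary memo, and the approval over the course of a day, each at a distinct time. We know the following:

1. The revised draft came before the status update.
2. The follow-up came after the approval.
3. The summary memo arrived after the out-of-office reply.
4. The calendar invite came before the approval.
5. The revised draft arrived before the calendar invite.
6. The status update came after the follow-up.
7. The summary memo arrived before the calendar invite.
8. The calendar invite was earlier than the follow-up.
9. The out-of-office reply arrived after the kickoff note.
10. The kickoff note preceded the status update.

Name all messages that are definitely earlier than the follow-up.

the approval, the calendar invite, the kickoff note, the out-of-office reply, the revised draft, the summary memo

Directly stated before the follow-up: the approval and the calendar invite.
The kickoff note reaches the follow-up via the kickoff note → the out-of-office reply → the summary memo → the calendar invite → the follow-up.
The out-of-office reply reaches the follow-up via the out-of-office reply → the summary memo → the calendar invite → the follow-up.
The revised draft reaches the follow-up via the revised draft → the calendar invite → the follow-up.
Likewise the summary memo reaches the follow-up by chaining the stated constraints.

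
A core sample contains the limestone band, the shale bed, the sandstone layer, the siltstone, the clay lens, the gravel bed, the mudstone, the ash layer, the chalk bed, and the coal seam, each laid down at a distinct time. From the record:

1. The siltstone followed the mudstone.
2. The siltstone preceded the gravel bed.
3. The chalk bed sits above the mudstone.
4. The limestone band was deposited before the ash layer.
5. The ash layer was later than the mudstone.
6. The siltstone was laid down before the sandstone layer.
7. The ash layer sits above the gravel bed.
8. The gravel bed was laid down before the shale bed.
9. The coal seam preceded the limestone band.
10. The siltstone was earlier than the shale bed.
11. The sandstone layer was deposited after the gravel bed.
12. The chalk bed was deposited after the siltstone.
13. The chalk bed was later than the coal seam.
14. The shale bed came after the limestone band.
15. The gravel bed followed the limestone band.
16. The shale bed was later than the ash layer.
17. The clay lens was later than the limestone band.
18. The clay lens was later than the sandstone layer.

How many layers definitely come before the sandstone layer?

Directly stated before the sandstone layer: the gravel bed and the siltstone.
The coal seam reaches the sandstone layer via the coal seam → the limestone band → the gravel bed → the sandstone layer.
The limestone band reaches the sandstone layer via the limestone band → the gravel bed → the sandstone layer.
The mudstone reaches the sandstone layer via the mudstone → the siltstone → the sandstone layer.
No chain forces the ash layer (or any of the others) ahead of the sandstone layer.
That's the coal seam, the gravel bed, the limestone band, the mudstone, and the siltstone — 5 in all.

5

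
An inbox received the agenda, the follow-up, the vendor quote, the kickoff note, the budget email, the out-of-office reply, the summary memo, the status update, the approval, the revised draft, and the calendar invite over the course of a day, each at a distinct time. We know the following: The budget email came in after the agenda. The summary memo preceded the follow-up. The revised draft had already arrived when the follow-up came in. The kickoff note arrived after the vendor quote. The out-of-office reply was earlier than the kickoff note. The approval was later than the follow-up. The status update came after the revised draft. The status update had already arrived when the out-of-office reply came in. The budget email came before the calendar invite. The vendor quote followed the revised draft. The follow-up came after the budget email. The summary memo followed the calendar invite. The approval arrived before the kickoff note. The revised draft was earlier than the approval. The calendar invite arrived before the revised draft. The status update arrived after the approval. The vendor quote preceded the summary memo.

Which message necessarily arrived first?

the agenda

The agenda has a chain of constraints placing it before every other message, so the agenda must be first.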